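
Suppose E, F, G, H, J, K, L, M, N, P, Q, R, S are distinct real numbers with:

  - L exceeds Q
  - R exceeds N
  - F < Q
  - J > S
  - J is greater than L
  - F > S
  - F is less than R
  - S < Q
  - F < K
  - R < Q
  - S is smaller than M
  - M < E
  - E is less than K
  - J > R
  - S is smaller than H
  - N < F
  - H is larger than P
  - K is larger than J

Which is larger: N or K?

N < F and F < R give N < R.
With R < Q: N < F < R < Q.
With Q < L: N < F < R < Q < L.
With L < J: N < F < R < Q < L < J.
With J < K: N < F < R < Q < L < J < K.
So N < K; K is the larger of the two.

K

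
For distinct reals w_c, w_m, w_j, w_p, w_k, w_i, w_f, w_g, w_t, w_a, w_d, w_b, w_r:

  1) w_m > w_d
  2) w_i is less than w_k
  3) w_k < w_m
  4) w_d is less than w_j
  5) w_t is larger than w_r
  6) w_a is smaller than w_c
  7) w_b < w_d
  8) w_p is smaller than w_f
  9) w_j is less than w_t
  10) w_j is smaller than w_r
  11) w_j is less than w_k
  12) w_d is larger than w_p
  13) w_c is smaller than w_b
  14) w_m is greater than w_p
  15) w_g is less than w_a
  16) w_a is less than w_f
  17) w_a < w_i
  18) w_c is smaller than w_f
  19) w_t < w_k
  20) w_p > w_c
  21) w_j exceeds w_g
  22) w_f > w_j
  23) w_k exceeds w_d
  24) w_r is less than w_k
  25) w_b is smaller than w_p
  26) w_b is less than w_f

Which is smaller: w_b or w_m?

w_b < w_p and w_p < w_d give w_b < w_d.
Then w_d < w_j extends the chain to w_j.
With w_j < w_r: w_b < w_p < w_d < w_j < w_r.
Then w_r < w_t extends the chain to w_t.
With w_t < w_k: w_b < w_p < w_d < w_j < w_r < w_t < w_k.
With w_k < w_m: w_b < w_p < w_d < w_j < w_r < w_t < w_k < w_m.
So w_b < w_m; w_b is the smaller of the two.

w_b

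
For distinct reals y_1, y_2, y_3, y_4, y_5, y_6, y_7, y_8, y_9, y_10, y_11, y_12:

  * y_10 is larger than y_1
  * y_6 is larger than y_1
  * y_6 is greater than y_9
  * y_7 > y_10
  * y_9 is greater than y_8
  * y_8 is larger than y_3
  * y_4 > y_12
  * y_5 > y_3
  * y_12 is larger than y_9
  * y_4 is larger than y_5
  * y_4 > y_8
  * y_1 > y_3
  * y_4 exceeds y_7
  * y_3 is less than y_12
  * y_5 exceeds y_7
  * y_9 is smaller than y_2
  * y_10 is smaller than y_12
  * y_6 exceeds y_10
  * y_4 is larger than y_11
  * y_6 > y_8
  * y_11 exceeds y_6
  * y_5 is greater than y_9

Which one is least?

y_8 is not least since y_3 < y_8; y_1 is not least since y_3 < y_1; y_10 is not least since y_1 < y_10; y_9 is not least since y_8 < y_9; y_12 is not least since y_3 < y_12; y_2 is not least since y_9 < y_2; y_7 is not least since y_10 < y_7; y_6 is not least since y_1 < y_6; y_11 is not least since y_6 < y_11; y_5 is not least since y_7 < y_5; y_4 is not least since y_11 < y_4.
Only y_3 has nothing below it, so y_3 is the least.

y_3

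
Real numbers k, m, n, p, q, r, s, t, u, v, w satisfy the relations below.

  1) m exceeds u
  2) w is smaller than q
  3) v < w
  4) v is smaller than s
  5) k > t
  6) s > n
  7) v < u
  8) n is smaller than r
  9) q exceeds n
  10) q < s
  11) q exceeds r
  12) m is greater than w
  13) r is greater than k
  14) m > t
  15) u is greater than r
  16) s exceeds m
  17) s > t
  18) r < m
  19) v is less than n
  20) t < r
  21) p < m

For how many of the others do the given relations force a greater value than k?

5

From k the given relations immediately reach r.
From those, q, u, m — 4 in total.
From those, s — 5 in total.
No other element is forced above k by the given relations, so the count is 5.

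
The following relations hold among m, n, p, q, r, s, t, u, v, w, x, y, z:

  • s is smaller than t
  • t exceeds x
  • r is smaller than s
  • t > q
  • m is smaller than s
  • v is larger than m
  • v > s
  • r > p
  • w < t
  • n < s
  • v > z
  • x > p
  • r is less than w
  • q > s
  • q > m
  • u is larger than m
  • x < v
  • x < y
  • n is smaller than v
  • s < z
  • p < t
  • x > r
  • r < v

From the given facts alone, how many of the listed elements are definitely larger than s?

The elements the relations force above s are z, q, v, t — no chain reaches any other.
That is 4.

4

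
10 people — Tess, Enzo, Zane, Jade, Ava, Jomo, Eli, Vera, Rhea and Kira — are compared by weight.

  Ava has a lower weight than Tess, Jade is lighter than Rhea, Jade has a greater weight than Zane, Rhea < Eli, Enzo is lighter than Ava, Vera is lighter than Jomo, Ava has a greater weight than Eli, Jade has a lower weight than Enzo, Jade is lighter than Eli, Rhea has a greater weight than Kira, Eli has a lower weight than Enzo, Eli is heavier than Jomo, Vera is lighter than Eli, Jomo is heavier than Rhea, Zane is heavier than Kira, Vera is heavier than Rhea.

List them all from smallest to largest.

Kira < Zane < Jade < Rhea < Vera < Jomo < Eli < Enzo < Ava < Tess

The consecutive links are each given: Kira < Zane; Zane < Jade; Jade < Rhea; Rhea < Vera; Vera < Jomo; Jomo < Eli; Eli < Enzo; Enzo < Ava; Ava < Tess.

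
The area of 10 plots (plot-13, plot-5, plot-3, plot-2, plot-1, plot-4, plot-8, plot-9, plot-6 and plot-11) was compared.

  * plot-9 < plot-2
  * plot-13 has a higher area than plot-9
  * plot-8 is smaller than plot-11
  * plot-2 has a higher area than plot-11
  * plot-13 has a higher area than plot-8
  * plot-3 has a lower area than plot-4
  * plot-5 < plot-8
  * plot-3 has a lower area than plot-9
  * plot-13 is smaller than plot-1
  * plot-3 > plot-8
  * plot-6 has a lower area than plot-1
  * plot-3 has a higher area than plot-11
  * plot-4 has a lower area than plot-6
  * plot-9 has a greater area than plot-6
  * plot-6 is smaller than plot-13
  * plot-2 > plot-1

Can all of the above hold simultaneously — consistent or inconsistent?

consistent

The single ordering plot-5 < plot-8 < plot-11 < plot-3 < plot-4 < plot-6 < plot-9 < plot-13 < plot-1 < plot-2 satisfies every listed relation, so no contradiction arises.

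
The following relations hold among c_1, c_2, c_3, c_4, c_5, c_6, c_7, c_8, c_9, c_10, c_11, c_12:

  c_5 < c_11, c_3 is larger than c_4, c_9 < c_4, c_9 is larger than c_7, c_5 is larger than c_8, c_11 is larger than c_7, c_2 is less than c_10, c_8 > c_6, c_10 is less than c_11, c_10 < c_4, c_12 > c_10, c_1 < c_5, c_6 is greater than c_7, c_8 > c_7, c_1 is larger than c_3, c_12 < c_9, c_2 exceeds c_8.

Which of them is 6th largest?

Piecing the relations together gives one ordering: c_7 < c_6 < c_8 < c_2 < c_10 < c_12 < c_9 < c_4 < c_3 < c_1 < c_5 < c_11.
Counting 6 from the largest end gives c_9.

c_9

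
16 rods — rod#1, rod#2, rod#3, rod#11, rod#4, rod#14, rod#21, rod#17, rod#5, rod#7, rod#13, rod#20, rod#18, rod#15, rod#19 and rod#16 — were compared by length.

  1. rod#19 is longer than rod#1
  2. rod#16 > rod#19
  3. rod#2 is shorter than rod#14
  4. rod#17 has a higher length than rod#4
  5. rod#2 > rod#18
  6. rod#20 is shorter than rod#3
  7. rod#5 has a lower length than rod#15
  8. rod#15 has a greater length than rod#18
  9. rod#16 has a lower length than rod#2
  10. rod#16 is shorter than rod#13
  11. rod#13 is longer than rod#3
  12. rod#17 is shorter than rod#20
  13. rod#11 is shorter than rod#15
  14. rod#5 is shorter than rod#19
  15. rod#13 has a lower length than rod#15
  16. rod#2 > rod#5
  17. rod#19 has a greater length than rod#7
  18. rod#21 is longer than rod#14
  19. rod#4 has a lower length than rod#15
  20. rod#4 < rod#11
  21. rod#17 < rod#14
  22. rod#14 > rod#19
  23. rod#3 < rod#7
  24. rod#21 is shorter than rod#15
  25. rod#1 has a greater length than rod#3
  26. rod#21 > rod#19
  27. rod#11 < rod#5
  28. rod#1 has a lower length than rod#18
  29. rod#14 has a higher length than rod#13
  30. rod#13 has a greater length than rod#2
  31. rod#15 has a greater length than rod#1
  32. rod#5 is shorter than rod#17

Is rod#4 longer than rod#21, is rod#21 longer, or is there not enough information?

Following the relations from rod#4: rod#4 < rod#11 < rod#5 < rod#17 < rod#20 < rod#3 < rod#1 < rod#19 < rod#16 < rod#2 < rod#13 < rod#14 < rod#21.
So rod#21 is longer.

rod#21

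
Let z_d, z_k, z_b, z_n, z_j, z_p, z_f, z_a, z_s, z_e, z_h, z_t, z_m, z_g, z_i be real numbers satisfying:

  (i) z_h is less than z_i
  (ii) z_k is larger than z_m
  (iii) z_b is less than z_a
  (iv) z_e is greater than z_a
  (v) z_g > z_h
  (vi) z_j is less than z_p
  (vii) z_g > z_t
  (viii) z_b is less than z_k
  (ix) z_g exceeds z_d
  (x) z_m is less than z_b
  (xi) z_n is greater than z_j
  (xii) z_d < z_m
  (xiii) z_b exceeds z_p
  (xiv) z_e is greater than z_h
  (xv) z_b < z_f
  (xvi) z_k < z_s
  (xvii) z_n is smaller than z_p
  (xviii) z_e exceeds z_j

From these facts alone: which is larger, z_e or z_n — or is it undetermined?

z_n < z_p and z_p < z_b give z_n < z_b.
With z_b < z_a: z_n < z_p < z_b < z_a.
Then z_a < z_e extends the chain to z_e.
So z_e is larger.

z_e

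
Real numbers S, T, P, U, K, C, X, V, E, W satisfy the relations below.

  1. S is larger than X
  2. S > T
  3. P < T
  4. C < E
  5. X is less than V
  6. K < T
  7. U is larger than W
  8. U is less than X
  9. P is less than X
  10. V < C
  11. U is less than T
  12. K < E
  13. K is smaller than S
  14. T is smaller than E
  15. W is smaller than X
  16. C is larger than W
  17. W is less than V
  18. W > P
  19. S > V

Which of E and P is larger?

The relevant relations are P < W; W < U; U < X; X < V; V < C; C < E.
Chaining these gives P < W < U < X < V < C < E.
So P < E; E is the larger of the two.

E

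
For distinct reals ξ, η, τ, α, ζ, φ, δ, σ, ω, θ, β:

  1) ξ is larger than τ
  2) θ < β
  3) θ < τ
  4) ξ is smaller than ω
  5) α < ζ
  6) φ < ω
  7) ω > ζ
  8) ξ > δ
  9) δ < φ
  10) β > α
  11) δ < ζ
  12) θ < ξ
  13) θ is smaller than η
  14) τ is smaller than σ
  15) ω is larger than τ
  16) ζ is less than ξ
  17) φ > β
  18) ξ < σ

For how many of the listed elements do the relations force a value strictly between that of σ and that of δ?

2

Chaining upward from δ reaches: ζ, ξ, φ, ω.
Chaining downward from σ reaches: α, θ, τ, ζ, ξ.
Strictly between δ and σ are those in both lists: ζ, ξ — 2 elements.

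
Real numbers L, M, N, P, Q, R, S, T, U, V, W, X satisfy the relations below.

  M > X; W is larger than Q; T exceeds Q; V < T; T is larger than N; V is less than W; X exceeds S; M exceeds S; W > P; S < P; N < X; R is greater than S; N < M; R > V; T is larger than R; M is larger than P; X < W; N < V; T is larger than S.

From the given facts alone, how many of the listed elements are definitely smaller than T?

5

The elements the relations force below T are N, S, Q, V, R — no chain reaches any other.
That is 5.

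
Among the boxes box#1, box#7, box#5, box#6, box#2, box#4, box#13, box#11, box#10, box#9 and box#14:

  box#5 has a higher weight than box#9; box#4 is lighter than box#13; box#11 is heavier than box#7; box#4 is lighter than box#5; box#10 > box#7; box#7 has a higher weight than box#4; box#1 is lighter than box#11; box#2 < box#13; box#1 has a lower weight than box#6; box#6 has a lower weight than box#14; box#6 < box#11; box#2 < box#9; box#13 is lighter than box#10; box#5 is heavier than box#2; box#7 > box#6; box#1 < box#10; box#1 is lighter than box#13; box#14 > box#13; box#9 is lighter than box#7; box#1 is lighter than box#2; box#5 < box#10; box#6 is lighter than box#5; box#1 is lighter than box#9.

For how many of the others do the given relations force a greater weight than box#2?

Directly above box#2: box#13, box#9, box#5.
One step further: box#7, box#10, box#14 (6 so far).
One step further: box#11 (7 so far).
Nothing else is reachable above box#2; 7 in all.

7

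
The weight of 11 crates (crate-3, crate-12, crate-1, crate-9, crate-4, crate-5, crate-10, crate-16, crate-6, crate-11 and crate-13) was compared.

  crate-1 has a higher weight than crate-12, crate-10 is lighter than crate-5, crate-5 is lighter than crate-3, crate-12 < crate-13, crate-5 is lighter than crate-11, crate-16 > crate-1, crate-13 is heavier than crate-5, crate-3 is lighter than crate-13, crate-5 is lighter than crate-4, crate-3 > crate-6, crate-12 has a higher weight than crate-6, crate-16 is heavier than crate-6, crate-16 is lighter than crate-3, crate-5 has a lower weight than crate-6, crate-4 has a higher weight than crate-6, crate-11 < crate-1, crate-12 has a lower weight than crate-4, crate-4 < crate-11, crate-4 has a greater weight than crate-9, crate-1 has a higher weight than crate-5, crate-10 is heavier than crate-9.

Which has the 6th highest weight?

The consecutive relations fix a unique order: crate-9 < crate-10 < crate-5 < crate-6 < crate-12 < crate-4 < crate-11 < crate-1 < crate-16 < crate-3 < crate-13.
The 6th largest is crate-4.

crate-4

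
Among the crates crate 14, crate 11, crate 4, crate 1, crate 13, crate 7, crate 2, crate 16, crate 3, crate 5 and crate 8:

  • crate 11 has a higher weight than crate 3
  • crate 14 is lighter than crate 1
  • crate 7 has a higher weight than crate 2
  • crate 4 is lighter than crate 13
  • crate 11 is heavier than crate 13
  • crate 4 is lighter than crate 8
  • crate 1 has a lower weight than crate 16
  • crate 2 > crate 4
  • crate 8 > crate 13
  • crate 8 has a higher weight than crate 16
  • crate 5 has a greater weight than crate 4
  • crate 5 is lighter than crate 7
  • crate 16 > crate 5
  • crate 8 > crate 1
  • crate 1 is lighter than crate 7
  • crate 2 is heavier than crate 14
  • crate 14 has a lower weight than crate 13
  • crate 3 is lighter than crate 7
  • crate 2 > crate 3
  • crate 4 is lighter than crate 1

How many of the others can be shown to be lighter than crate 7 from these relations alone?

6

Directly below crate 7: crate 3, crate 5, crate 2, crate 1.
One step further: crate 14, crate 4 (6 so far).
Nothing else is reachable below crate 7; 6 in all.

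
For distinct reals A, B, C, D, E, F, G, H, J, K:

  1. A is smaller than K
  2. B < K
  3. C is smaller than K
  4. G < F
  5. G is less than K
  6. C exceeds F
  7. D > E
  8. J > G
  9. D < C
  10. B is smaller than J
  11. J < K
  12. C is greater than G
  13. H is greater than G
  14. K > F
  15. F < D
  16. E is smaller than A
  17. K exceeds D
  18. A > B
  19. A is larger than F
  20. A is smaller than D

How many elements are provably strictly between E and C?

2

Chaining upward from E reaches: A, D, K.
Chaining downward from C reaches: B, G, F, A, D.
Strictly between E and C are those in both lists: A, D — 2 elements.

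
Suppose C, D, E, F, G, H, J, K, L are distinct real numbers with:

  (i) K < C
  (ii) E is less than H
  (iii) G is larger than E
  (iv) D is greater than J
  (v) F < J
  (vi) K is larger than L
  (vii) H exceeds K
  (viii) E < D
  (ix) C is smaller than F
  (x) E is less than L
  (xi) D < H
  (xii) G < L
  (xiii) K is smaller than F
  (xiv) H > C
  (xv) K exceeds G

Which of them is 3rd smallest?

The consecutive relations fix a unique order: E < G < L < K < C < F < J < D < H.
The 3rd smallest is L.

L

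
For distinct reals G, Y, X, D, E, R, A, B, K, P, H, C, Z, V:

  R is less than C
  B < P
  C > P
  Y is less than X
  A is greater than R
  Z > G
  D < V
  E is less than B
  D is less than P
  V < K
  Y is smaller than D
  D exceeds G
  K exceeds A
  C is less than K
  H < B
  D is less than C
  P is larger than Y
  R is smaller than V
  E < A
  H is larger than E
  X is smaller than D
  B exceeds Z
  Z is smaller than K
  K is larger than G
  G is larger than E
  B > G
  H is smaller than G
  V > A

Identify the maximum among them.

Y is not greatest since Y < X; E is not greatest since E < H; R is not greatest since R < A; H is not greatest since H < G; G is not greatest since G < B; X is not greatest since X < D; Z is not greatest since Z < K; D is not greatest since D < V; A is not greatest since A < V; B is not greatest since B < P; V is not greatest since V < K; P is not greatest since P < C; C is not greatest since C < K.
Only K has nothing above it, so K is the maximum.

K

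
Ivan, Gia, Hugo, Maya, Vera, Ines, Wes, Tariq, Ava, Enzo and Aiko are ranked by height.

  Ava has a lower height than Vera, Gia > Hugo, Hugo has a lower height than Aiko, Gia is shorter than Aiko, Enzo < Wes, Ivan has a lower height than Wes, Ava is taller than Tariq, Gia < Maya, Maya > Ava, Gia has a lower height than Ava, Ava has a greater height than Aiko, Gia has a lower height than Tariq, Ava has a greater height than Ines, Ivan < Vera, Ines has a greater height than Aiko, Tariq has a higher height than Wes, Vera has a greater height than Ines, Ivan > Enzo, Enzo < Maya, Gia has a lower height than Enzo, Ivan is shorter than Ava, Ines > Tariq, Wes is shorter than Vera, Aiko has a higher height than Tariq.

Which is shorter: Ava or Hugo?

Hugo

Following the relations from Hugo: Hugo < Gia < Enzo < Ivan < Wes < Tariq < Aiko < Ines < Ava.
So Hugo < Ava; Hugo is the shorter of the two.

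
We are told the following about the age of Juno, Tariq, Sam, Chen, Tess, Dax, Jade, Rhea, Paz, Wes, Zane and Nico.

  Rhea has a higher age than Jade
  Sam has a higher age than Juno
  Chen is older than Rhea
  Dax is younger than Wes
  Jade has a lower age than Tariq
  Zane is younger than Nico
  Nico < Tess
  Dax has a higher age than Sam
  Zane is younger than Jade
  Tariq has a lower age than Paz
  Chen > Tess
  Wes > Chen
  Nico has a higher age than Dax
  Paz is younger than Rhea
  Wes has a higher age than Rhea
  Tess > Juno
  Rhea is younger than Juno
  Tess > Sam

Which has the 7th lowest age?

Piecing the relations together gives one ordering: Zane < Jade < Tariq < Paz < Rhea < Juno < Sam < Dax < Nico < Tess < Chen < Wes.
The 7th smallest is Sam.

Sam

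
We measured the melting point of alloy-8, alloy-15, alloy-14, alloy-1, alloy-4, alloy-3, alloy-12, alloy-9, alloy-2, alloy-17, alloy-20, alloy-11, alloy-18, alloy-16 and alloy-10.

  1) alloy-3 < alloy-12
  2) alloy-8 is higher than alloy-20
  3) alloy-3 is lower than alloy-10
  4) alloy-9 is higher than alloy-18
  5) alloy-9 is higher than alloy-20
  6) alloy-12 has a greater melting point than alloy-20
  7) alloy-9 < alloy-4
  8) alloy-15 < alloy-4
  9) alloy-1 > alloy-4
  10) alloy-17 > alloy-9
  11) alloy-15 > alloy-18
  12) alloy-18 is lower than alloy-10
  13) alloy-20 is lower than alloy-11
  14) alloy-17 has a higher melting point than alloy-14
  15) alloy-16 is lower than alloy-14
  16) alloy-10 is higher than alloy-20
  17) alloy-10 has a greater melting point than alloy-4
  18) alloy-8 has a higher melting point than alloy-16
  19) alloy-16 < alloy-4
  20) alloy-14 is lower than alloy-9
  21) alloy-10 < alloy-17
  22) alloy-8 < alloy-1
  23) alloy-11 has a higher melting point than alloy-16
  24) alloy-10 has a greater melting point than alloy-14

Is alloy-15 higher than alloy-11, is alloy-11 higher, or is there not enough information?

undetermined

Following every chain through alloy-11: below alloy-11 we get alloy-16, alloy-20.
alloy-15 is not reached, and no chain runs the other way from alloy-15 to alloy-11.
So the given relations leave the order of alloy-11 and alloy-15 undetermined.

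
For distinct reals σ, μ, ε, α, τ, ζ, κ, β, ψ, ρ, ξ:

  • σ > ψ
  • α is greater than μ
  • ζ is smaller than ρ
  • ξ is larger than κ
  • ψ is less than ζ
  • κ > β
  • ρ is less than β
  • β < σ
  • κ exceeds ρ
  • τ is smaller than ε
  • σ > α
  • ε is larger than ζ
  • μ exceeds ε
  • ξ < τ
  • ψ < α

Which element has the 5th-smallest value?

Piecing the relations together gives one ordering: ψ < ζ < ρ < β < κ < ξ < τ < ε < μ < α < σ.
Counting 5 from the smallest end gives κ.

κ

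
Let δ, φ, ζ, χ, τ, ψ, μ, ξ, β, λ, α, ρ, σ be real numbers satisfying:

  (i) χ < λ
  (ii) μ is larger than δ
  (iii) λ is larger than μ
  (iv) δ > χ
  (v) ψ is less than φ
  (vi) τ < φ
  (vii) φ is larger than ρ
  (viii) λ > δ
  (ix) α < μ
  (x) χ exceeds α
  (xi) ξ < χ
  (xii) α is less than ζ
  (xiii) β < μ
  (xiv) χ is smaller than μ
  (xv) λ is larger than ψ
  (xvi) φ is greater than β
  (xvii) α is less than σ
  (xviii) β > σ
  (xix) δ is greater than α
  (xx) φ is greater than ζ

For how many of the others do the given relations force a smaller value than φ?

7

From φ the given relations immediately reach ρ, β, τ, ψ, ζ.
From those, α, σ — 7 in total.
No other element is forced below φ by the given relations, so the count is 7.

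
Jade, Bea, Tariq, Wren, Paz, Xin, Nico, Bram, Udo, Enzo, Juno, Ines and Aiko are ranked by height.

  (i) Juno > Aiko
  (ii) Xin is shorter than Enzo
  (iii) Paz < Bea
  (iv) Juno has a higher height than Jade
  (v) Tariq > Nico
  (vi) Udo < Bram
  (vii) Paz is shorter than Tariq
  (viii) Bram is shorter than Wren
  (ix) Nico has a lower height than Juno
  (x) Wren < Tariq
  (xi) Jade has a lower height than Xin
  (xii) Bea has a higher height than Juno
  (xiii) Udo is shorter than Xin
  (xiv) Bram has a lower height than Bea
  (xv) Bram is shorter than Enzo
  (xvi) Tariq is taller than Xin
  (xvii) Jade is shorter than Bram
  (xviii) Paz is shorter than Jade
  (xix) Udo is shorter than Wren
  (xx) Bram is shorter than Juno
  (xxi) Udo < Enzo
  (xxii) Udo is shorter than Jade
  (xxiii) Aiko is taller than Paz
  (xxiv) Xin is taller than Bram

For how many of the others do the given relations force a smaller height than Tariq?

The elements the relations force below Tariq are Udo, Nico, Paz, Jade, Bram, Wren, Xin — no chain reaches any other.
That is 7.

7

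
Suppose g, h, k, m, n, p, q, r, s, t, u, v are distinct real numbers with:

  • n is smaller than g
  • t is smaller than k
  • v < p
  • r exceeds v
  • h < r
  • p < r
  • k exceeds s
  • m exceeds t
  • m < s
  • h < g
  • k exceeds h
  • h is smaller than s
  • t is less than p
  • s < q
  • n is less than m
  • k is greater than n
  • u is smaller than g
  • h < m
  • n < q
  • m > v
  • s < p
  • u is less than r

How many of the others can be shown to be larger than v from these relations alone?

6

The elements the relations force above v are m, s, p, q, r, k — no chain reaches any other.
That is 6.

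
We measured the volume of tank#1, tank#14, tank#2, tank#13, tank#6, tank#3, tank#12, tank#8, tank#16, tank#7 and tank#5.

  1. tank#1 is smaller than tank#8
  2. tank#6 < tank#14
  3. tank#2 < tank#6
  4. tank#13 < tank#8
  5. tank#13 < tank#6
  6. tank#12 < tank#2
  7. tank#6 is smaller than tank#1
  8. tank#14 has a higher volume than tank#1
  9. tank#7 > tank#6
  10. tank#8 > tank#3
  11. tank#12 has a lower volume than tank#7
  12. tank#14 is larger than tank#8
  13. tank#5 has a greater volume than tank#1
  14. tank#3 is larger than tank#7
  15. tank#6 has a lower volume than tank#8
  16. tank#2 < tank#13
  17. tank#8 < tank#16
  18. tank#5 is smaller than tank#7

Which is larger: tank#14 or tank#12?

tank#14

tank#12 < tank#2 and tank#2 < tank#13 give tank#12 < tank#13.
With tank#13 < tank#6: tank#12 < tank#2 < tank#13 < tank#6.
With tank#6 < tank#1: tank#12 < tank#2 < tank#13 < tank#6 < tank#1.
Then tank#1 < tank#5 extends the chain to tank#5.
With tank#5 < tank#7: tank#12 < tank#2 < tank#13 < tank#6 < tank#1 < tank#5 < tank#7.
Then tank#7 < tank#3 extends the chain to tank#3.
Then tank#3 < tank#8 extends the chain to tank#8.
Then tank#8 < tank#14 extends the chain to tank#14.
So tank#12 < tank#14; tank#14 is the larger of the two.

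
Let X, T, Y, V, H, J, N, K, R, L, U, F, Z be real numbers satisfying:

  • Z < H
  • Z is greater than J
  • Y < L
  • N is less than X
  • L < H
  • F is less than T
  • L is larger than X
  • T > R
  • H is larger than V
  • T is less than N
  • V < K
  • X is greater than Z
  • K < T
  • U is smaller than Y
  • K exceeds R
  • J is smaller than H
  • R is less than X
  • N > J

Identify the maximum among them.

Chaining downward from H: directly below it, V, J, Z, L; then Y, X; then R, U, N; then T; then F, K.
That covers every other element, and nothing is given above H, so H is the maximum.

H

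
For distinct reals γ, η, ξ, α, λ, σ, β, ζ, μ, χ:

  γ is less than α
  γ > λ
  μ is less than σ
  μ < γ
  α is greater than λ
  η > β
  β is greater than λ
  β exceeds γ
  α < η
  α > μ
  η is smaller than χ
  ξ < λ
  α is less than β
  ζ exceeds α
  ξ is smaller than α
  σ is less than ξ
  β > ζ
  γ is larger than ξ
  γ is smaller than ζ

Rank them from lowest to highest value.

μ < σ < ξ < λ < γ < α < ζ < β < η < χ

The consecutive links are each given: μ < σ; σ < ξ; ξ < λ; λ < γ; γ < α; α < ζ; ζ < β; β < η; η < χ.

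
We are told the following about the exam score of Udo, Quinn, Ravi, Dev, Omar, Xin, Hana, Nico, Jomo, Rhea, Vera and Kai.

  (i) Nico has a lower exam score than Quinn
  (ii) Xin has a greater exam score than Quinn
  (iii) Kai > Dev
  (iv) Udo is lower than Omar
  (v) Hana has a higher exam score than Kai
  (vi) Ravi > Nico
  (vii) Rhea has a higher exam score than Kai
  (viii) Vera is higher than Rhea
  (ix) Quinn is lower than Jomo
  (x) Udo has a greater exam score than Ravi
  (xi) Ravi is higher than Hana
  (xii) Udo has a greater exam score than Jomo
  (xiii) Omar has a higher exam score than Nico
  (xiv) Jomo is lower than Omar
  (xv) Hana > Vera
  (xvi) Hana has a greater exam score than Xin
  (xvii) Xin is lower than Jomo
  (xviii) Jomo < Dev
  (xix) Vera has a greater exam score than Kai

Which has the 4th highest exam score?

The consecutive relations fix a unique order: Nico < Quinn < Xin < Jomo < Dev < Kai < Rhea < Vera < Hana < Ravi < Udo < Omar.
Counting 4 from the largest end gives Hana.

Hana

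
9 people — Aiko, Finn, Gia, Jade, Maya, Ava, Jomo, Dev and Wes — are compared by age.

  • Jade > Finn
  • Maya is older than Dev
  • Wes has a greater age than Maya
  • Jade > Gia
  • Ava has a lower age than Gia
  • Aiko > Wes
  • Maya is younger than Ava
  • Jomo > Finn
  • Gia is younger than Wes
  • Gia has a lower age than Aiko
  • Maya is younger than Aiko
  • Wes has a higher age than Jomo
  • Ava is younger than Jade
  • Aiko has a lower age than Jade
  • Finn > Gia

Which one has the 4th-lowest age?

The consecutive relations fix a unique order: Dev < Maya < Ava < Gia < Finn < Jomo < Wes < Aiko < Jade.
Counting 4 from the smallest end gives Gia.

Gia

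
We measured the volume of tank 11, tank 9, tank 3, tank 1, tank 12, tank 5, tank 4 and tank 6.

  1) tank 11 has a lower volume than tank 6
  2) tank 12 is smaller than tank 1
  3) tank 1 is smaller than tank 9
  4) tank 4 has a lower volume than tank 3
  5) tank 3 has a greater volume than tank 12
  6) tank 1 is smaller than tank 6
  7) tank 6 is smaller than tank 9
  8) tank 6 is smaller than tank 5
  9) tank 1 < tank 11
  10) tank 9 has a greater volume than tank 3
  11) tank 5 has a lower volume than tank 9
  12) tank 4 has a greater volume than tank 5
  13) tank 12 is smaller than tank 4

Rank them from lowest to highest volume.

tank 12 < tank 1 < tank 11 < tank 6 < tank 5 < tank 4 < tank 3 < tank 9

Nothing is placed below tank 12, so it is least; from there tank 12 < tank 1; tank 1 < tank 11; tank 11 < tank 6; tank 6 < tank 5; tank 5 < tank 4; tank 4 < tank 3; tank 3 < tank 9, each given directly.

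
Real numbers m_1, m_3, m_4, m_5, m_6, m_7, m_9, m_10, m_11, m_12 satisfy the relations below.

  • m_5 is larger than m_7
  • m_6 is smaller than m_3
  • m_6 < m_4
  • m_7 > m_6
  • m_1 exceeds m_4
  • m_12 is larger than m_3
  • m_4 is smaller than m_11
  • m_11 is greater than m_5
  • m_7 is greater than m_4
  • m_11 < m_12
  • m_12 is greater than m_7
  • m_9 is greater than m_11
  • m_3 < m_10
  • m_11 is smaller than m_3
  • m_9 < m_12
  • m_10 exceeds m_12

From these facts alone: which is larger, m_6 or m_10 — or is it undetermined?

Chaining the given relations: m_6 < m_4 < m_7 < m_5 < m_11 < m_9 < m_12 < m_10.
So m_10 is larger.

m_10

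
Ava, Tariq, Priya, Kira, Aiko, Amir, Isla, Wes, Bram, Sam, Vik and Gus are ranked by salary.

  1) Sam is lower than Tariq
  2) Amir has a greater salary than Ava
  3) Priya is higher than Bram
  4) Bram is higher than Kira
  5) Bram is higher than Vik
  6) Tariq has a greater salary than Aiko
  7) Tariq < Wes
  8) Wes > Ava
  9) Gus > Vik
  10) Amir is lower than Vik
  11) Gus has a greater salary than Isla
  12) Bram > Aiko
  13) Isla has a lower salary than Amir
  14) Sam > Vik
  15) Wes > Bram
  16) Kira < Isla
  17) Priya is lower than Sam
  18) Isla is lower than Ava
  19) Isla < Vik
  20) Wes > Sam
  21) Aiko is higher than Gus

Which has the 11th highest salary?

Isla

Piecing the relations together gives one ordering: Kira < Isla < Ava < Amir < Vik < Gus < Aiko < Bram < Priya < Sam < Tariq < Wes.
Counting 11 from the largest end gives Isla.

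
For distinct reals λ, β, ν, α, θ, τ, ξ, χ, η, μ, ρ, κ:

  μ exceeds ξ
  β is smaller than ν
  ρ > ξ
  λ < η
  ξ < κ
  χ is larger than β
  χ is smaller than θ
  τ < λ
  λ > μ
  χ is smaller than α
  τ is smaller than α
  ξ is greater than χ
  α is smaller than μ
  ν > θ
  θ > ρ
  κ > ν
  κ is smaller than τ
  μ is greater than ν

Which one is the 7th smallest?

κ

Piecing the relations together gives one ordering: β < χ < ξ < ρ < θ < ν < κ < τ < α < μ < λ < η.
Counting 7 from the smallest end gives κ.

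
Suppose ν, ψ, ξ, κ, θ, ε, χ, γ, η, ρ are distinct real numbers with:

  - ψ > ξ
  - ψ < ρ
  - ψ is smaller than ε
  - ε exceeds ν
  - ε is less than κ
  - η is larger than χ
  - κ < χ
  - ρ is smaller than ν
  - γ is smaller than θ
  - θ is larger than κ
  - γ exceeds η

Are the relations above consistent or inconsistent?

The single ordering ξ < ψ < ρ < ν < ε < κ < χ < η < γ < θ satisfies every listed relation, so no contradiction arises.

consistent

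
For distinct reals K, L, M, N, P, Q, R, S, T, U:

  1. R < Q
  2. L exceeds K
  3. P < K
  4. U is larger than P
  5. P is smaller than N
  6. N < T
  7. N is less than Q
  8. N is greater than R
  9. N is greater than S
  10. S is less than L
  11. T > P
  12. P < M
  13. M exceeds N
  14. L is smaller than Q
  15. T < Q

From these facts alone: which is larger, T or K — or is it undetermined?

undetermined

Following every chain through T: above T we get Q; below T we get R, P, S, N.
K is not reached, and no chain runs the other way from K to T.
So the given relations leave the order of T and K undetermined.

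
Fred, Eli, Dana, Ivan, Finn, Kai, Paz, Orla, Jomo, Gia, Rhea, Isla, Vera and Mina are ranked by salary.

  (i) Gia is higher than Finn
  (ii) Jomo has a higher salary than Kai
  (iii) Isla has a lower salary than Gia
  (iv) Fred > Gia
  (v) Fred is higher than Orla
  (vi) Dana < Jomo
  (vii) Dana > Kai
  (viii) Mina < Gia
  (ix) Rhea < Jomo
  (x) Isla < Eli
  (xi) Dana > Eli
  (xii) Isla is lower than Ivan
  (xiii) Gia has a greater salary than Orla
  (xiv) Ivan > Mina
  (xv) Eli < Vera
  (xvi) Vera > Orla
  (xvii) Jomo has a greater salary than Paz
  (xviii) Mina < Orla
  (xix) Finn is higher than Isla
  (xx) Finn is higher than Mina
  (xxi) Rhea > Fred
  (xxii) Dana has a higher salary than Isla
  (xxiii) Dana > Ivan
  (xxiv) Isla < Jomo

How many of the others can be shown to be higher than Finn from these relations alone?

4

Directly above Finn: Gia.
One step further: Fred (2 so far).
One step further: Rhea (3 so far).
One step further: Jomo (4 so far).
No other element is forced above Finn by the given relations, so the count is 4.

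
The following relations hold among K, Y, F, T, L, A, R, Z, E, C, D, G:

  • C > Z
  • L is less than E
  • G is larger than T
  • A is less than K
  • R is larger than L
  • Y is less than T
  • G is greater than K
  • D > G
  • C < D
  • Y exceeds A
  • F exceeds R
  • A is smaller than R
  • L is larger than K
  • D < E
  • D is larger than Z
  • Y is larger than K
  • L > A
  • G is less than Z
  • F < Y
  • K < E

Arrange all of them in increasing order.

A < K < L < R < F < Y < T < G < Z < C < D < E

Each adjacent pair is fixed by a given relation: A < K; K < L; L < R; R < F; F < Y; Y < T; T < G; G < Z; Z < C; C < D; D < E. Chaining them end to end gives the full order.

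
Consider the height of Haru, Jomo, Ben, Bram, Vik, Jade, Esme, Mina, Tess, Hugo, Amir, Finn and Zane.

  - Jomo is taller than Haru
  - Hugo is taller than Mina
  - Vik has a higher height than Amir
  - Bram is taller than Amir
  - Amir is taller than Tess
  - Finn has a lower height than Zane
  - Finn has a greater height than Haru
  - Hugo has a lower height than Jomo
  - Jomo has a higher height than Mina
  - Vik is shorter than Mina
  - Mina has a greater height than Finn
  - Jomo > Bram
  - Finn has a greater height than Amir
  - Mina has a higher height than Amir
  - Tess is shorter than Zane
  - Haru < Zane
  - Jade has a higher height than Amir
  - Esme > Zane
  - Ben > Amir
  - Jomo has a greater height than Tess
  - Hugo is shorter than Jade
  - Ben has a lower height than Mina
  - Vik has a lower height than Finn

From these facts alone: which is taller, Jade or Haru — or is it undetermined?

Jade

Link the given pairs in sequence: Haru < Finn; Finn < Mina; Mina < Hugo; Hugo < Jade.
Together: Haru < Finn < Mina < Hugo < Jade.
So Jade is taller.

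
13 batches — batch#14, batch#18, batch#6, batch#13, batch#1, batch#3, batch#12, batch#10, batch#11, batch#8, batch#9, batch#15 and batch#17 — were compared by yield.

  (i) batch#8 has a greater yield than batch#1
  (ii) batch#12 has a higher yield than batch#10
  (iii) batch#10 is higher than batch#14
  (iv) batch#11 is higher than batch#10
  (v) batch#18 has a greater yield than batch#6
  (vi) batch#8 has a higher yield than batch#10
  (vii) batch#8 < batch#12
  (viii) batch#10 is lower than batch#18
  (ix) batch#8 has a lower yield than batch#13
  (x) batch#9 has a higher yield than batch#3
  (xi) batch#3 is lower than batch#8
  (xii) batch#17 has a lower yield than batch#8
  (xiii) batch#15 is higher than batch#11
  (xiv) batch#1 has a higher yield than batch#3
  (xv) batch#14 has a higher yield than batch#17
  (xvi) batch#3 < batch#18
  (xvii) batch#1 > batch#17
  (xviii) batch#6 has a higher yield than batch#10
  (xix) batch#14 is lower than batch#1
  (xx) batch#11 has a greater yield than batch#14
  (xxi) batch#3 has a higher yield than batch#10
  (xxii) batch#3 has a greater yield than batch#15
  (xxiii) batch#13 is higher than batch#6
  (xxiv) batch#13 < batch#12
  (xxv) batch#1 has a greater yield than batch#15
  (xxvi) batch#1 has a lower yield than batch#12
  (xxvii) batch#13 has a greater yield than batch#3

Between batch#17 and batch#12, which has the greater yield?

batch#12

batch#17 < batch#14 and batch#14 < batch#10 give batch#17 < batch#10.
With batch#10 < batch#11: batch#17 < batch#14 < batch#10 < batch#11.
Then batch#11 < batch#15 extends the chain to batch#15.
Then batch#15 < batch#3 extends the chain to batch#3.
With batch#3 < batch#1: batch#17 < batch#14 < batch#10 < batch#11 < batch#15 < batch#3 < batch#1.
With batch#1 < batch#8: batch#17 < batch#14 < batch#10 < batch#11 < batch#15 < batch#3 < batch#1 < batch#8.
Then batch#8 < batch#13 extends the chain to batch#13.
With batch#13 < batch#12: batch#17 < batch#14 < batch#10 < batch#11 < batch#15 < batch#3 < batch#1 < batch#8 < batch#13 < batch#12.
So batch#17 < batch#12; batch#12 is the higher of the two.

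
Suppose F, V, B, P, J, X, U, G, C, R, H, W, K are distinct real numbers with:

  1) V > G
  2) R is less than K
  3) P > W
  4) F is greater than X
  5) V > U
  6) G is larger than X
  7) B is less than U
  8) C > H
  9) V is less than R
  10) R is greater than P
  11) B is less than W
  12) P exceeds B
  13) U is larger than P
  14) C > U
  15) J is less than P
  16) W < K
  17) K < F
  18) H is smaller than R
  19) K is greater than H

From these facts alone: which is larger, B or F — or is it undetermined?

Following the relations from B: B < W < P < U < V < R < K < F.
So F is larger.

F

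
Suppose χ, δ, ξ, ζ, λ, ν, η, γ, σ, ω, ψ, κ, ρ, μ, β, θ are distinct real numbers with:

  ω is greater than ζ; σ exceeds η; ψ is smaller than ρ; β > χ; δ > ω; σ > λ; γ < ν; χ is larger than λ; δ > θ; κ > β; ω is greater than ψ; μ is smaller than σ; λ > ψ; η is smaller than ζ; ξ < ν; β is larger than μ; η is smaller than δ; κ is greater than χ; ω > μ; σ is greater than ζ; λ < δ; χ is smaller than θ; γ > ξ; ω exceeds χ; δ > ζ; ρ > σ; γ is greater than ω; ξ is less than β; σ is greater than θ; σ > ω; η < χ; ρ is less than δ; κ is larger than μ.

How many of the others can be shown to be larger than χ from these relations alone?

The elements the relations force above χ are θ, ω, σ, β, ρ, κ, γ, ν, δ — no chain reaches any other.
That is 9.

9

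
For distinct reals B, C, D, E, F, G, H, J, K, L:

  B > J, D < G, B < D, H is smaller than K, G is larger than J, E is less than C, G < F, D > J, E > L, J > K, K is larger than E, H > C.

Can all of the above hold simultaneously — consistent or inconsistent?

Every relation is compatible with L < E < C < H < K < J < B < D < G < F; the set is consistent.

consistent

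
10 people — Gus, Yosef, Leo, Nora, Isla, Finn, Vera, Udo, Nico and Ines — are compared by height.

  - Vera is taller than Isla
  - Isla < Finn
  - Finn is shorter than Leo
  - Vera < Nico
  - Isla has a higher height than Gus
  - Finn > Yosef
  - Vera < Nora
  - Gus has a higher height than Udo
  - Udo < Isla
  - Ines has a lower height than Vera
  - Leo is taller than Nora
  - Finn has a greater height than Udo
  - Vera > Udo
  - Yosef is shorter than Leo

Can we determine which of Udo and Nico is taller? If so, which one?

The relevant relations are Udo < Gus; Gus < Isla; Isla < Vera; Vera < Nico.
Chaining these gives Udo < Gus < Isla < Vera < Nico.
So Nico is taller.

Nico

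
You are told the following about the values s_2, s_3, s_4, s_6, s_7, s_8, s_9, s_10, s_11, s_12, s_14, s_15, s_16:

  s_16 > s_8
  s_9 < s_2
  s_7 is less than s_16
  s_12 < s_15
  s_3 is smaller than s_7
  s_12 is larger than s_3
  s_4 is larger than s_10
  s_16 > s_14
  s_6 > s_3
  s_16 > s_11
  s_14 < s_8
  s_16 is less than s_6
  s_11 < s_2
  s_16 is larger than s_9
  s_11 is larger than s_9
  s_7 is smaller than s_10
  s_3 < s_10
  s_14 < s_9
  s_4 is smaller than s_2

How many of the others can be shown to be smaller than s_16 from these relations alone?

6

The elements the relations force below s_16 are s_14, s_3, s_7, s_8, s_9, s_11 — no chain reaches any other.
That is 6.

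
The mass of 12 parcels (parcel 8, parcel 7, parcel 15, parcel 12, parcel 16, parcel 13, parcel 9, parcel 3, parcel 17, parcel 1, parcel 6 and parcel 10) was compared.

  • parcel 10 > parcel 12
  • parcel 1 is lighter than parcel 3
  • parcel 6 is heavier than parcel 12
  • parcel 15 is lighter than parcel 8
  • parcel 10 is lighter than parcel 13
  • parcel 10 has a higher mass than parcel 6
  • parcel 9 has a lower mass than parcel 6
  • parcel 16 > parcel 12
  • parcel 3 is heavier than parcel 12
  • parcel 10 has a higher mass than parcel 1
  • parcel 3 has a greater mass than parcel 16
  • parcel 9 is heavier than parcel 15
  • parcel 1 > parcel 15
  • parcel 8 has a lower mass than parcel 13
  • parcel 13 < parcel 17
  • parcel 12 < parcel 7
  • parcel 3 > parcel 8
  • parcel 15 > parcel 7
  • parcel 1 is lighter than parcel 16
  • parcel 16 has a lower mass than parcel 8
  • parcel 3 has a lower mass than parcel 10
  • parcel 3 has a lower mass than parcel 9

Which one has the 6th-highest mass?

Piecing the relations together gives one ordering: parcel 12 < parcel 7 < parcel 15 < parcel 1 < parcel 16 < parcel 8 < parcel 3 < parcel 9 < parcel 6 < parcel 10 < parcel 13 < parcel 17.
Counting 6 from the largest end gives parcel 3.

parcel 3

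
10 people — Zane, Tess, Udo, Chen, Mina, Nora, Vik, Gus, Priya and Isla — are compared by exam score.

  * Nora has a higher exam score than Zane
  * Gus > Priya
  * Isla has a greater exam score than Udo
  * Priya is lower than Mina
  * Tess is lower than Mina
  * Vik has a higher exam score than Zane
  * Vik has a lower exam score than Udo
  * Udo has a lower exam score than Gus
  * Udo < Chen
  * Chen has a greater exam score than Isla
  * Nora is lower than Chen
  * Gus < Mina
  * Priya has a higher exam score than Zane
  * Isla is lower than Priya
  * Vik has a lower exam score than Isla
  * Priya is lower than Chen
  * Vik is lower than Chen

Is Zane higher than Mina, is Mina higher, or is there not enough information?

Zane < Vik and Vik < Udo give Zane < Udo.
With Udo < Isla: Zane < Vik < Udo < Isla.
Then Isla < Priya extends the chain to Priya.
Then Priya < Gus extends the chain to Gus.
Then Gus < Mina extends the chain to Mina.
So Mina is higher.

Mina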